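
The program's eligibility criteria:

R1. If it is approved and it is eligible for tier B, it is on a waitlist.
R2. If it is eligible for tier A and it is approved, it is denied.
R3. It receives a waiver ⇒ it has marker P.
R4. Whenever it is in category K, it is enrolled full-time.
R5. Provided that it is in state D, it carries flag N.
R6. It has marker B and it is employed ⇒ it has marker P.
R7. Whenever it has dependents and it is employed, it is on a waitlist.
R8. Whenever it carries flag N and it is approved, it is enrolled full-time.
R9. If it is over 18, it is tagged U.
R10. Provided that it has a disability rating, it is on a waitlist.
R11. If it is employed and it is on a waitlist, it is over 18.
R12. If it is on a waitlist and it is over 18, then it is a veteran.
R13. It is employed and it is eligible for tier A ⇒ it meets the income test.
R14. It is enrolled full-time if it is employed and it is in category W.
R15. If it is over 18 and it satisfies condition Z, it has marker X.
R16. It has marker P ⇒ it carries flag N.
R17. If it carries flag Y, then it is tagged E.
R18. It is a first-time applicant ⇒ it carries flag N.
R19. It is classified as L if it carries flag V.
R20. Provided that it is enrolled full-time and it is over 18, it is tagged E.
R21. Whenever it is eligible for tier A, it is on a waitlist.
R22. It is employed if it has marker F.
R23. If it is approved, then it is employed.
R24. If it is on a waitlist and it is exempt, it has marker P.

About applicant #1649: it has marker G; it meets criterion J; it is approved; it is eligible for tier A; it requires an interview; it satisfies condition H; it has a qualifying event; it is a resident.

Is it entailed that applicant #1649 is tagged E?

Forward chaining from the given facts derives: is denied, is on a waitlist, is employed, is over 18, is a veteran, meets the income test, is tagged U.
Rules concluding "it is tagged E": R17 needs "it carries flag Y"; R20 needs "it is enrolled full-time" — none of these are established.

No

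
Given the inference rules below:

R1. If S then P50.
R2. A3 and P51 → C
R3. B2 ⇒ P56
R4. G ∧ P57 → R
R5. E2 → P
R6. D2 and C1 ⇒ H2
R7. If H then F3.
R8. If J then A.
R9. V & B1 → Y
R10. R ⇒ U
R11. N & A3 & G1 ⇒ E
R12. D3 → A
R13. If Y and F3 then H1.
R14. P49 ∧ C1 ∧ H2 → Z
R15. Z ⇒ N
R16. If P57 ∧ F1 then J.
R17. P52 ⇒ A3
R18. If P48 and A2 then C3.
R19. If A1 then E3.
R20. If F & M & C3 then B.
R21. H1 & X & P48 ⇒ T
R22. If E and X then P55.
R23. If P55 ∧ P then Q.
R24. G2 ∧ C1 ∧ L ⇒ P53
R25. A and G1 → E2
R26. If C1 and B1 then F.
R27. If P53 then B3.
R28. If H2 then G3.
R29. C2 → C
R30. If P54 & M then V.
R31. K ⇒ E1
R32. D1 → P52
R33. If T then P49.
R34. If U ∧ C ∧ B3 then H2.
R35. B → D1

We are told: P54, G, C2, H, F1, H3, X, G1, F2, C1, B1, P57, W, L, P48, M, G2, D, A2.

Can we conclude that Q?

Yes

R  (by R4: G, P57)
F3  (by R7: H)
U  (by R10: R)
J  (by R16: P57, F1)
C3  (by R18: P48, A2)
P53  (by R24: G2, C1, L)
F  (by R26: C1, B1)
B3  (by R27: P53)
C  (by R29: C2)
V  (by R30: P54, M)
H2  (by R34: U, C, B3)
A  (by R8: J)
Y  (by R9: V, B1)
H1  (by R13: Y, F3)
B  (by R20: F, M, C3)
T  (by R21: H1, X, P48)
E2  (by R25: A, G1)
P49  (by R33: T)
D1  (by R35: B)
P  (by R5: E2)
Z  (by R14: P49, C1, H2)
N  (by R15: Z)
P52  (by R32: D1)
A3  (by R17: P52)
E  (by R11: N, A3, G1)
P55  (by R22: E, X)
Q  (by R23: P55, P)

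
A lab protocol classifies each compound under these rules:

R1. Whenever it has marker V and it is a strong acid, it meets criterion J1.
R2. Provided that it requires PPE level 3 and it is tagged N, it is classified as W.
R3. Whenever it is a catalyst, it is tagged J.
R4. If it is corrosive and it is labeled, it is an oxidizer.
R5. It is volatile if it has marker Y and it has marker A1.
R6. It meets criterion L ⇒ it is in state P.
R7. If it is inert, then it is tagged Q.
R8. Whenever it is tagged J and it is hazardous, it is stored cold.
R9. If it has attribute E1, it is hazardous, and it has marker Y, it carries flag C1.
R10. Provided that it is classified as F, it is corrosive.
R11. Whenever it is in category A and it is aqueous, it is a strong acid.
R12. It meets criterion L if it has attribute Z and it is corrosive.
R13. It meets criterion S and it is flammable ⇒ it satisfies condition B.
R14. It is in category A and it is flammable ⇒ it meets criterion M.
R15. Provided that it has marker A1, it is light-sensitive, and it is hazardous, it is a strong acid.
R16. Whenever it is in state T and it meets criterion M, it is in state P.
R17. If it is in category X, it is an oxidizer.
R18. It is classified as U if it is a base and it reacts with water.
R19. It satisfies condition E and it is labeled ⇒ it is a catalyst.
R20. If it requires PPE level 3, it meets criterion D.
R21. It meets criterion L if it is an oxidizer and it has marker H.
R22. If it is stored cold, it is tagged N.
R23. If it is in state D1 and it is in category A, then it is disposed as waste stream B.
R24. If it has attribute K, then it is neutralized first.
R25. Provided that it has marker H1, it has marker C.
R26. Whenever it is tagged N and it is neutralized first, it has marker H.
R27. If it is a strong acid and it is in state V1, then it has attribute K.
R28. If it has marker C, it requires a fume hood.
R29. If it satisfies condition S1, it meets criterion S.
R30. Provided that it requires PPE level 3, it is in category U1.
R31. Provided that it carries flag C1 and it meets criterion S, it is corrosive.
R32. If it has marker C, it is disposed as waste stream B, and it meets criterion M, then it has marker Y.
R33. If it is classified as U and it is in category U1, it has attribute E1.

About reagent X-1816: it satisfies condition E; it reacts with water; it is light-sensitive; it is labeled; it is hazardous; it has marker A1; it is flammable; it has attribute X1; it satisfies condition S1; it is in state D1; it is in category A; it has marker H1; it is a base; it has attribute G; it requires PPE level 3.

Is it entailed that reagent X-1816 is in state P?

Forward chaining from the given facts derives: meets criterion M, is a strong acid, is classified as U, is a catalyst, meets criterion D, is disposed as waste stream B, has marker C, requires a fume hood, meets criterion S, is in category U1, has marker Y, has attribute E1, is tagged J, is volatile, is stored cold, carries flag C1, satisfies condition B, is tagged N, is corrosive, is classified as W, is an oxidizer.
Rules concluding "it is in state P": R6 needs "it meets criterion L"; R16 needs "it is in state T" — none of these are established.

No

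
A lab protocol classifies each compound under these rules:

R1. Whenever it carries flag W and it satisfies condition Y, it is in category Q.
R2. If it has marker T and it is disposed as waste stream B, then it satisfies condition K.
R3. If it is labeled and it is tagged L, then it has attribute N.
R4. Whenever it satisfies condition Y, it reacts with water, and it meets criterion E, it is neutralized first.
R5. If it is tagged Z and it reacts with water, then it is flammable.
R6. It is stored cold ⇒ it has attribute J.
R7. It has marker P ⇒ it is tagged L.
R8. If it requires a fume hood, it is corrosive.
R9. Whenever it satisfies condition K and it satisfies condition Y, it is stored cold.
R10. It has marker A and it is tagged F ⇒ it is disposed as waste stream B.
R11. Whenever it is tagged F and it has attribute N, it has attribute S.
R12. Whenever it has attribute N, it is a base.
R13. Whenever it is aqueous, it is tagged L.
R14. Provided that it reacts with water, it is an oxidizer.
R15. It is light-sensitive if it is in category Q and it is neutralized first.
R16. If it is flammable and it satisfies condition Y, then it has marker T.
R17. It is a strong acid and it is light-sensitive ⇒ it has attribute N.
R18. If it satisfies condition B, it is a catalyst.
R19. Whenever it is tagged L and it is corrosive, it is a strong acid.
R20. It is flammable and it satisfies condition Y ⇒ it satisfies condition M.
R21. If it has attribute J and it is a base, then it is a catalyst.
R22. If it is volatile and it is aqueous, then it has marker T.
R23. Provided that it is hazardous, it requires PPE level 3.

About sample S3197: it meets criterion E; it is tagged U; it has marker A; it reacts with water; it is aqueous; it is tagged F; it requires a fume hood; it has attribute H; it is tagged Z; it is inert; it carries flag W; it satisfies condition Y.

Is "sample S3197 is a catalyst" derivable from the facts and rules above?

By R1 (it carries flag W, it satisfies condition Y): it is in category Q.
By R4 (it satisfies condition Y, it reacts with water, it meets criterion E): it is neutralized first.
By R5 (it is tagged Z, it reacts with water): it is flammable.
By R8 (it requires a fume hood): it is corrosive.
By R10 (it has marker A, it is tagged F): it is disposed as waste stream B.
By R13 (it is aqueous): it is tagged L.
By R15 (it is in category Q, it is neutralized first): it is light-sensitive.
By R16 (it is flammable, it satisfies condition Y): it has marker T.
By R19 (it is tagged L, it is corrosive): it is a strong acid.
By R2 (it has marker T, it is disposed as waste stream B): it satisfies condition K.
By R9 (it satisfies condition K, it satisfies condition Y): it is stored cold.
By R17 (it is a strong acid, it is light-sensitive): it has attribute N.
By R6 (it is stored cold): it has attribute J.
By R12 (it has attribute N): it is a base.
By R21 (it has attribute J, it is a base): it is a catalyst.

Yes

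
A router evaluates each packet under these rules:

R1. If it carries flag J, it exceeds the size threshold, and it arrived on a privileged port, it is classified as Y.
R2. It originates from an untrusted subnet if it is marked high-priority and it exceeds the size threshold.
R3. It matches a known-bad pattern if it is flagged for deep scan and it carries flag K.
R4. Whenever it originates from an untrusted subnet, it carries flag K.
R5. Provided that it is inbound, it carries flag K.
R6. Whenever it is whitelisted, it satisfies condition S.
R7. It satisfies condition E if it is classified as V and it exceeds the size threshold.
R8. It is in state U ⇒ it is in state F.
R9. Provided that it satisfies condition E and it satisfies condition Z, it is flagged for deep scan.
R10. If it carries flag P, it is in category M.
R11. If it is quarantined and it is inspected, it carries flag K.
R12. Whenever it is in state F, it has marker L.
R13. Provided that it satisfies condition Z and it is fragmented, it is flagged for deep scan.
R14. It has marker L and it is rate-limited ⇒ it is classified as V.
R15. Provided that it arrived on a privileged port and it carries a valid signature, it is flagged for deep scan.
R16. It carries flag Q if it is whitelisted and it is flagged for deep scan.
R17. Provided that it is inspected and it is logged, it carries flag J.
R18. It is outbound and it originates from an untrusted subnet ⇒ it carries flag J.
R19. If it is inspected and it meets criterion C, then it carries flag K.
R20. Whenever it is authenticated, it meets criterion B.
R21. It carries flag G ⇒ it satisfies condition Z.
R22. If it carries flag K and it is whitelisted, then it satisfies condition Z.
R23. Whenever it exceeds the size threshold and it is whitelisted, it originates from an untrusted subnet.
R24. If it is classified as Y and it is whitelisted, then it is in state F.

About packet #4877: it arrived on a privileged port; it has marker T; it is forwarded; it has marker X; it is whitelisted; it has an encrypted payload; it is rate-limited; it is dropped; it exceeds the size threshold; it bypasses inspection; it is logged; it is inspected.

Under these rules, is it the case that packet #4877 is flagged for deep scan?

By R17 (it is inspected, it is logged): it carries flag J.
By R23 (it exceeds the size threshold, it is whitelisted): it originates from an untrusted subnet.
By R1 (it carries flag J, it exceeds the size threshold, it arrived on a privileged port): it is classified as Y.
By R4 (it originates from an untrusted subnet): it carries flag K.
By R22 (it carries flag K, it is whitelisted): it satisfies condition Z.
By R24 (it is classified as Y, it is whitelisted): it is in state F.
By R12 (it is in state F): it has marker L.
By R14 (it has marker L, it is rate-limited): it is classified as V.
By R7 (it is classified as V, it exceeds the size threshold): it satisfies condition E.
By R9 (it satisfies condition E, it satisfies condition Z): it is flagged for deep scan.

Yes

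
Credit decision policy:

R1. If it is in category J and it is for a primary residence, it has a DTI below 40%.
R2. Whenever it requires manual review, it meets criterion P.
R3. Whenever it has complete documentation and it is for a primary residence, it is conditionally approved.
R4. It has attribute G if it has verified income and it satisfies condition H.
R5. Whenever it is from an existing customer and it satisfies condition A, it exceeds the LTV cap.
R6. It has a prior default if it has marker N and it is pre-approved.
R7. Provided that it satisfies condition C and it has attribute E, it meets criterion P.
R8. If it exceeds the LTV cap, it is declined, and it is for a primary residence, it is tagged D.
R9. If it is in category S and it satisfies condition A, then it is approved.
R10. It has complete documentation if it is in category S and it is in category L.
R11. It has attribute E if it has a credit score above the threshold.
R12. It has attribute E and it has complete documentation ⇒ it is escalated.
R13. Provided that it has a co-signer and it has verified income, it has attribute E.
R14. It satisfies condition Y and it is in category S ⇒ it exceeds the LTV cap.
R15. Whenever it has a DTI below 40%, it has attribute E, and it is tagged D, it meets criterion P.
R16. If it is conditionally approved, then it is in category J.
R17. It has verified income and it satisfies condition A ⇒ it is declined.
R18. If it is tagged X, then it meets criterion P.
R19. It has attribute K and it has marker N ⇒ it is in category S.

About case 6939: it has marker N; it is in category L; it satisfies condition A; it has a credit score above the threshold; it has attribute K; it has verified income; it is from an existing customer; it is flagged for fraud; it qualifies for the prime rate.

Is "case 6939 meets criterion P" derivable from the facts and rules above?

Forward chaining from the given facts derives: exceeds the LTV cap, has attribute E, is declined, is in category S, is approved, has complete documentation, is escalated.
Rules concluding "it meets criterion P": R2 needs "it requires manual review"; R7 needs "it satisfies condition C"; R15 needs "it has a DTI below 40%"; R18 needs "it is tagged X" — none of these are established.

No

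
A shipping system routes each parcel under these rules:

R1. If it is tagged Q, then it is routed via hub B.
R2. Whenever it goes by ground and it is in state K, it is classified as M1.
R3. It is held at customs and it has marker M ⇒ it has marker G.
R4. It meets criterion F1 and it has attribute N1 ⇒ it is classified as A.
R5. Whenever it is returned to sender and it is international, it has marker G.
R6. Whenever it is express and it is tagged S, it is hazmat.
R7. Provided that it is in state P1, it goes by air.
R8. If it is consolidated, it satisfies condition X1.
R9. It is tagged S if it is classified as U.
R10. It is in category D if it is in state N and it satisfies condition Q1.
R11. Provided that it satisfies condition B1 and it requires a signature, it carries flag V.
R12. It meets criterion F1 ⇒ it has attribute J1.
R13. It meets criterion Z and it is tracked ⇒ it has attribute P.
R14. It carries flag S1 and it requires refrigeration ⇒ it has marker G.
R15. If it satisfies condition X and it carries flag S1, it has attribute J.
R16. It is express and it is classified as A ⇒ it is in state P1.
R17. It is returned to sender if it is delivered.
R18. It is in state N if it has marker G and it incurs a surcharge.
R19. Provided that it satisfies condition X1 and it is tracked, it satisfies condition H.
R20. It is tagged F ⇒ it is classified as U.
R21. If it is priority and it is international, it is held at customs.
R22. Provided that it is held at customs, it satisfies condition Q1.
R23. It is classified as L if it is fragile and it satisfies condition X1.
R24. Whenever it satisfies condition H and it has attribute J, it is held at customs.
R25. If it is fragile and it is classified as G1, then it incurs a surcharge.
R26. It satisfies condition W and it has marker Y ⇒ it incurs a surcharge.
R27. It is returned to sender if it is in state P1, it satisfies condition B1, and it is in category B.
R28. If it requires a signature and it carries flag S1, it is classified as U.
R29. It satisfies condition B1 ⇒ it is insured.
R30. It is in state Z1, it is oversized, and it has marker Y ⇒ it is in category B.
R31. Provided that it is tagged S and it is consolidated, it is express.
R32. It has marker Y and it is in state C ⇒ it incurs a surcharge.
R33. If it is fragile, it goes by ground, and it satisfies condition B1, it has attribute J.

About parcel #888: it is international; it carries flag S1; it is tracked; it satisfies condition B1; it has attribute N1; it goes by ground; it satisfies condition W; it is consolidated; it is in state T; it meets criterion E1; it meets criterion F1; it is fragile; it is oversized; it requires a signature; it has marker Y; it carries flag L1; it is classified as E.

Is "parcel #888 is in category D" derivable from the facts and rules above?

Forward chaining from the given facts derives: is classified as A, satisfies condition X1, carries flag V, has attribute J1, satisfies condition H, is classified as L, incurs a surcharge, is classified as U, is insured, has attribute J, is tagged S, is held at customs, is express, is hazmat, is in state P1, satisfies condition Q1, goes by air.
The only rule concluding "it is in category D" is R10, which needs "it is in state N"; that is never established.

No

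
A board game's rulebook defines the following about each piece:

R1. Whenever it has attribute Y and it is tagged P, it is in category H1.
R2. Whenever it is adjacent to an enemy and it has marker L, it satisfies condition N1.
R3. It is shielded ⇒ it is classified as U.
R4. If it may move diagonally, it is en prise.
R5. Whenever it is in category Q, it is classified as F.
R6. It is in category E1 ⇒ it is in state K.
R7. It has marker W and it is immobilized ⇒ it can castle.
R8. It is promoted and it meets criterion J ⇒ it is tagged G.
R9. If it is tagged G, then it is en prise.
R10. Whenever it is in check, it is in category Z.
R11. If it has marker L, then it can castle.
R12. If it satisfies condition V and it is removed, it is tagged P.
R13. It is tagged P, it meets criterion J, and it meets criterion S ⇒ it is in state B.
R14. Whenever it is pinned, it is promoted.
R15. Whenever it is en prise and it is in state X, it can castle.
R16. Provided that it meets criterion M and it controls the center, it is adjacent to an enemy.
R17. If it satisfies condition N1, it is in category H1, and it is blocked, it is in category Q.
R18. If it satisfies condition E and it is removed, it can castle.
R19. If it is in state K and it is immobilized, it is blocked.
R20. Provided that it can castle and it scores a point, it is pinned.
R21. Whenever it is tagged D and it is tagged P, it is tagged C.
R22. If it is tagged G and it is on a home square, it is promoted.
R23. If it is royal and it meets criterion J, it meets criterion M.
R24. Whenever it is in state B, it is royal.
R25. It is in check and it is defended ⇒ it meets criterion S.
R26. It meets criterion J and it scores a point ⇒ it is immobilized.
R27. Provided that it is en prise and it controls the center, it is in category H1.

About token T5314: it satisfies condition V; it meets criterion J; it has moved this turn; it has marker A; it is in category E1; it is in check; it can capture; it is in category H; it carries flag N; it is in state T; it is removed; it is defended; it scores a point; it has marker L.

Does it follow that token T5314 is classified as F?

Forward chaining from the given facts derives: is in state K, is in category Z, can castle, is tagged P, is pinned, meets criterion S, is immobilized, is in state B, is promoted, is blocked, is royal, is tagged G, is en prise, meets criterion M.
The only rule concluding "it is classified as F" is R5, which needs "it is in category Q"; that is never established.

No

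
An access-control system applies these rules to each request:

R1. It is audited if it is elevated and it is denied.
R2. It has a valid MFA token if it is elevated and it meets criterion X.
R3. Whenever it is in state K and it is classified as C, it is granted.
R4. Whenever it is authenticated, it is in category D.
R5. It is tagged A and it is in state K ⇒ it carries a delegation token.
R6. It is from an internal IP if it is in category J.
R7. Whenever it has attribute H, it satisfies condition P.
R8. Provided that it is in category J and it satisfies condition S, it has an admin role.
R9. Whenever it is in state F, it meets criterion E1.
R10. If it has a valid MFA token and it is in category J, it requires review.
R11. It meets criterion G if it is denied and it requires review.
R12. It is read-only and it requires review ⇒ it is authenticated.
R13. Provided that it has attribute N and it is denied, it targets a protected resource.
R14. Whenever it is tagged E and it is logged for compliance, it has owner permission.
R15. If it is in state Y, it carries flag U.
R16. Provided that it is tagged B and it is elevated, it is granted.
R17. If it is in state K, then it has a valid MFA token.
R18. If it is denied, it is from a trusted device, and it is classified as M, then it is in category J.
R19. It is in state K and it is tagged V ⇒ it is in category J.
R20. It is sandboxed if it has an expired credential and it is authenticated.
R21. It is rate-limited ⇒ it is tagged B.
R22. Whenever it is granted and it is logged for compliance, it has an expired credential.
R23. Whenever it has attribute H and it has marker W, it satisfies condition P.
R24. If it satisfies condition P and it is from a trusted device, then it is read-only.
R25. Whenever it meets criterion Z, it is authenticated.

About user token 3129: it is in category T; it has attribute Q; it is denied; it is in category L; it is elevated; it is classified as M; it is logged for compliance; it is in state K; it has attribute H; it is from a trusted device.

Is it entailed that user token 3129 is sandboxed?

Forward chaining from the given facts derives: is audited, satisfies condition P, has a valid MFA token, is in category J, is read-only, is from an internal IP, requires review, meets criterion G, is authenticated, is in category D.
The only rule concluding "it is sandboxed" is R20, which needs "it has an expired credential"; that is never established.

No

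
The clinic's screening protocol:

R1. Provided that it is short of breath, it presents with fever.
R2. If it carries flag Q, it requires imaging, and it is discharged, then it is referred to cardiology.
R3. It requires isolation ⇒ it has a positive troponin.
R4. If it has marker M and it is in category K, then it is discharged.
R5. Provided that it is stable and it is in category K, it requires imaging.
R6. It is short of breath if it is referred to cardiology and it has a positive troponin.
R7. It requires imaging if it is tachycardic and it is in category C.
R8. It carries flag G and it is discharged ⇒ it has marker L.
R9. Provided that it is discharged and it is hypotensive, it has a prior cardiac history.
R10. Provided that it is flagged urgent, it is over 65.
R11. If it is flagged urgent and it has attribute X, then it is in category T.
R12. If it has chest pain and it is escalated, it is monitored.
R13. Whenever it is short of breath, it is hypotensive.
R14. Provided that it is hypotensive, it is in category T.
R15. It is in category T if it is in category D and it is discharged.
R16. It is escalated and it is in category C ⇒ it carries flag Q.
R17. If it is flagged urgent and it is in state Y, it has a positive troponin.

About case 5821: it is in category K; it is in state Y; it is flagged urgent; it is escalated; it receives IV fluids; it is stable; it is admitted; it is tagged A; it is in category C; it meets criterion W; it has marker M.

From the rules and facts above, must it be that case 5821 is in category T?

By R4 (it has marker M, it is in category K): it is discharged.
By R5 (it is stable, it is in category K): it requires imaging.
By R16 (it is escalated, it is in category C): it carries flag Q.
By R17 (it is flagged urgent, it is in state Y): it has a positive troponin.
By R2 (it carries flag Q, it requires imaging, it is discharged): it is referred to cardiology.
By R6 (it is referred to cardiology, it has a positive troponin): it is short of breath.
By R13 (it is short of breath): it is hypotensive.
By R14 (it is hypotensive): it is in category T.

Yes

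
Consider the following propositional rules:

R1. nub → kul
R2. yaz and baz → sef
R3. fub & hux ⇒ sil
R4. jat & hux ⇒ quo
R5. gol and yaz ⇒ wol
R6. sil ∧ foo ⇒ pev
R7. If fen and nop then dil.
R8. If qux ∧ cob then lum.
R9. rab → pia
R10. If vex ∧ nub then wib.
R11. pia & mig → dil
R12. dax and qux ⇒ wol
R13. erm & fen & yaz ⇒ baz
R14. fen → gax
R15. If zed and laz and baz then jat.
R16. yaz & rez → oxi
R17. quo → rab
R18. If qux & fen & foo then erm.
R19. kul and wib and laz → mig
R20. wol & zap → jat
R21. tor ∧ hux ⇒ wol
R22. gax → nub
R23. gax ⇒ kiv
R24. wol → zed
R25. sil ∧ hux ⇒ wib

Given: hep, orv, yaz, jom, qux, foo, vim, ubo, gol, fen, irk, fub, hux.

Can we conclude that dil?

No

Forward chaining from the given facts derives: sil, wol, pev, gax, erm, nub, kiv, zed, wib, kul, baz, sef.
Rules concluding dil: R7 needs nop; R11 needs pia — none of these are established.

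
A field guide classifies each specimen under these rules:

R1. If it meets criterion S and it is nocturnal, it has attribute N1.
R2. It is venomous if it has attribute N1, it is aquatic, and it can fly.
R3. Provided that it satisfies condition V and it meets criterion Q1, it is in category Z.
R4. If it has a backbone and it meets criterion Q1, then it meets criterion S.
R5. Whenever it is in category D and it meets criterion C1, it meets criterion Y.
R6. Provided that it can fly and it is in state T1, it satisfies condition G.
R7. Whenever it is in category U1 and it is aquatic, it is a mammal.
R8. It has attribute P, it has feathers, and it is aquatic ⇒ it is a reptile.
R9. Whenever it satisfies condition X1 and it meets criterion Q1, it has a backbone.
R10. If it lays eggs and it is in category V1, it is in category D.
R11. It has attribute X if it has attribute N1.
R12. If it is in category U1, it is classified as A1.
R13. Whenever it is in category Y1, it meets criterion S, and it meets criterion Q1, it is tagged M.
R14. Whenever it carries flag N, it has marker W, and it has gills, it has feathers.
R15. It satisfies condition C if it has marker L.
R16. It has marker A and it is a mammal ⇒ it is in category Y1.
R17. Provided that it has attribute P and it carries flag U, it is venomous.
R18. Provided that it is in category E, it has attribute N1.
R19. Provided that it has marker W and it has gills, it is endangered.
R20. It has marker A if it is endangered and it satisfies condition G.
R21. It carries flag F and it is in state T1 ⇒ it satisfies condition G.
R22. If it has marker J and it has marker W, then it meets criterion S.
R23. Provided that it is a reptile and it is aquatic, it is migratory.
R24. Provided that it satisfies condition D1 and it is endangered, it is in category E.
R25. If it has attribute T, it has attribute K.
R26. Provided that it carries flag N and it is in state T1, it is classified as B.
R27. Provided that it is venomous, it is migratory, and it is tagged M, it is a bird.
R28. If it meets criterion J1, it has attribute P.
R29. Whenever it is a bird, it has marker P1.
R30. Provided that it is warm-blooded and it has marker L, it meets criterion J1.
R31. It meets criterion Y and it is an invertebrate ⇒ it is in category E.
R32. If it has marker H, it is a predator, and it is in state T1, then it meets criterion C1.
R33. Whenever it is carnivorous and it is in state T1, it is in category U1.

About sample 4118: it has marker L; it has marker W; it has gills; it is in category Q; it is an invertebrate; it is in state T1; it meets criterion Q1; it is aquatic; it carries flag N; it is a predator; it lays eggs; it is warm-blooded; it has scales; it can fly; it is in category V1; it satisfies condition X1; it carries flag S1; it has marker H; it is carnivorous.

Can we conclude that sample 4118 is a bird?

Yes

By R6 (it can fly, it is in state T1): it satisfies condition G.
By R9 (it satisfies condition X1, it meets criterion Q1): it has a backbone.
By R10 (it lays eggs, it is in category V1): it is in category D.
By R14 (it carries flag N, it has marker W, it has gills): it has feathers.
By R19 (it has marker W, it has gills): it is endangered.
By R20 (it is endangered, it satisfies condition G): it has marker A.
By R30 (it is warm-blooded, it has marker L): it meets criterion J1.
By R32 (it has marker H, it is a predator, it is in state T1): it meets criterion C1.
By R33 (it is carnivorous, it is in state T1): it is in category U1.
By R4 (it has a backbone, it meets criterion Q1): it meets criterion S.
By R5 (it is in category D, it meets criterion C1): it meets criterion Y.
By R7 (it is in category U1, it is aquatic): it is a mammal.
By R16 (it has marker A, it is a mammal): it is in category Y1.
By R28 (it meets criterion J1): it has attribute P.
By R31 (it meets criterion Y, it is an invertebrate): it is in category E.
By R8 (it has attribute P, it has feathers, it is aquatic): it is a reptile.
By R13 (it is in category Y1, it meets criterion S, it meets criterion Q1): it is tagged M.
By R18 (it is in category E): it has attribute N1.
By R23 (it is a reptile, it is aquatic): it is migratory.
By R2 (it has attribute N1, it is aquatic, it can fly): it is venomous.
By R27 (it is venomous, it is migratory, it is tagged M): it is a bird.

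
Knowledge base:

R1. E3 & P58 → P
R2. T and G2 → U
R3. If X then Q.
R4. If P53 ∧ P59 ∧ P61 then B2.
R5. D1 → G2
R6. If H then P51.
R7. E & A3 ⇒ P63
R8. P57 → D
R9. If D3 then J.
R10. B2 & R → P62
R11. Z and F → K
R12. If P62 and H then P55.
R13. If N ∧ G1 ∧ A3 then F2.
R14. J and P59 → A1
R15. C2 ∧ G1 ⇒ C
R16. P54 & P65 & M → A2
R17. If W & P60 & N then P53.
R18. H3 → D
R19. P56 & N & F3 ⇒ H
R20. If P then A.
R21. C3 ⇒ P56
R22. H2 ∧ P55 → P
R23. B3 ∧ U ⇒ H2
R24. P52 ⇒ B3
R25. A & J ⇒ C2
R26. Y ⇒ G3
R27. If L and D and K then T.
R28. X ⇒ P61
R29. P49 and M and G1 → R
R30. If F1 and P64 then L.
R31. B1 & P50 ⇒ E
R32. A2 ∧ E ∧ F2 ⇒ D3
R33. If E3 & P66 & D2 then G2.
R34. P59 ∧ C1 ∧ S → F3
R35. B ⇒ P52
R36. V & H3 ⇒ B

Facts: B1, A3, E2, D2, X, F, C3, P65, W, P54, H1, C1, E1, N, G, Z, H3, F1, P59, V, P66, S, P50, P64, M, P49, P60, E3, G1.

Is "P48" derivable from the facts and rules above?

No

Forward chaining from the given facts derives: Q, K, F2, A2, P53, D, P56, P61, R, L, E, D3, G2, F3, B, B2, P63, J, P62, A1, H, T, P52, U, P51, P55, B3, H2, P, A, C2, C.
No rule has P48 as its conclusion, and it is not among the given facts.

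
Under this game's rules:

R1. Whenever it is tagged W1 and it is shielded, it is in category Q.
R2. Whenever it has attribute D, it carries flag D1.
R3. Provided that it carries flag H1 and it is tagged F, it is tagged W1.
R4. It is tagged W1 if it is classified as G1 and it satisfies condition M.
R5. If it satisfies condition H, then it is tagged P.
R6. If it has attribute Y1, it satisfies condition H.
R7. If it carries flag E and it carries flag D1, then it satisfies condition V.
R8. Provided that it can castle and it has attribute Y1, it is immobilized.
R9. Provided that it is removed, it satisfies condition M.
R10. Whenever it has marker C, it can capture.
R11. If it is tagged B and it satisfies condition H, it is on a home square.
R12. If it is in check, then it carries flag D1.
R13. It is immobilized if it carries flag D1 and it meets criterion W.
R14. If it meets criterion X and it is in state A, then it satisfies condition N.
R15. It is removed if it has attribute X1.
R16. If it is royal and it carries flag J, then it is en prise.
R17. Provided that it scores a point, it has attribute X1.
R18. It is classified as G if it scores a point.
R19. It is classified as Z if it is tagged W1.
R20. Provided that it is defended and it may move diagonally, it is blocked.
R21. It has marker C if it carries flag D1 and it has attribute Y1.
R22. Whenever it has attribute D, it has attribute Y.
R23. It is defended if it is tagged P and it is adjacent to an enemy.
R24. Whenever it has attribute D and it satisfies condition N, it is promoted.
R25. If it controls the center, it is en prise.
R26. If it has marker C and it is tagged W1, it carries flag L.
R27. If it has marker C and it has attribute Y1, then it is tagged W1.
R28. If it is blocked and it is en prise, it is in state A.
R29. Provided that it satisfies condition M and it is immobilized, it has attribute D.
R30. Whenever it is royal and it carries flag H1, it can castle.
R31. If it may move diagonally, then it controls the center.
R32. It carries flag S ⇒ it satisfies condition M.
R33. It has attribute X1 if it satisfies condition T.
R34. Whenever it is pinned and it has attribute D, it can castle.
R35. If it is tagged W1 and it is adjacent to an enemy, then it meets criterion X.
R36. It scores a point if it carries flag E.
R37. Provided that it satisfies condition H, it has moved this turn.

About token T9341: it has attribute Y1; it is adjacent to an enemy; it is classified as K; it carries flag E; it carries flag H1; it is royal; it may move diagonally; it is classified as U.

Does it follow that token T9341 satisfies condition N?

Yes

By R6 (it has attribute Y1): it satisfies condition H.
By R30 (it is royal, it carries flag H1): it can castle.
By R31 (it may move diagonally): it controls the center.
By R36 (it carries flag E): it scores a point.
By R5 (it satisfies condition H): it is tagged P.
By R8 (it can castle, it has attribute Y1): it is immobilized.
By R17 (it scores a point): it has attribute X1.
By R23 (it is tagged P, it is adjacent to an enemy): it is defended.
By R25 (it controls the center): it is en prise.
By R15 (it has attribute X1): it is removed.
By R20 (it is defended, it may move diagonally): it is blocked.
By R28 (it is blocked, it is en prise): it is in state A.
By R9 (it is removed): it satisfies condition M.
By R29 (it satisfies condition M, it is immobilized): it has attribute D.
By R2 (it has attribute D): it carries flag D1.
By R21 (it carries flag D1, it has attribute Y1): it has marker C.
By R27 (it has marker C, it has attribute Y1): it is tagged W1.
By R35 (it is tagged W1, it is adjacent to an enemy): it meets criterion X.
By R14 (it meets criterion X, it is in state A): it satisfies condition N.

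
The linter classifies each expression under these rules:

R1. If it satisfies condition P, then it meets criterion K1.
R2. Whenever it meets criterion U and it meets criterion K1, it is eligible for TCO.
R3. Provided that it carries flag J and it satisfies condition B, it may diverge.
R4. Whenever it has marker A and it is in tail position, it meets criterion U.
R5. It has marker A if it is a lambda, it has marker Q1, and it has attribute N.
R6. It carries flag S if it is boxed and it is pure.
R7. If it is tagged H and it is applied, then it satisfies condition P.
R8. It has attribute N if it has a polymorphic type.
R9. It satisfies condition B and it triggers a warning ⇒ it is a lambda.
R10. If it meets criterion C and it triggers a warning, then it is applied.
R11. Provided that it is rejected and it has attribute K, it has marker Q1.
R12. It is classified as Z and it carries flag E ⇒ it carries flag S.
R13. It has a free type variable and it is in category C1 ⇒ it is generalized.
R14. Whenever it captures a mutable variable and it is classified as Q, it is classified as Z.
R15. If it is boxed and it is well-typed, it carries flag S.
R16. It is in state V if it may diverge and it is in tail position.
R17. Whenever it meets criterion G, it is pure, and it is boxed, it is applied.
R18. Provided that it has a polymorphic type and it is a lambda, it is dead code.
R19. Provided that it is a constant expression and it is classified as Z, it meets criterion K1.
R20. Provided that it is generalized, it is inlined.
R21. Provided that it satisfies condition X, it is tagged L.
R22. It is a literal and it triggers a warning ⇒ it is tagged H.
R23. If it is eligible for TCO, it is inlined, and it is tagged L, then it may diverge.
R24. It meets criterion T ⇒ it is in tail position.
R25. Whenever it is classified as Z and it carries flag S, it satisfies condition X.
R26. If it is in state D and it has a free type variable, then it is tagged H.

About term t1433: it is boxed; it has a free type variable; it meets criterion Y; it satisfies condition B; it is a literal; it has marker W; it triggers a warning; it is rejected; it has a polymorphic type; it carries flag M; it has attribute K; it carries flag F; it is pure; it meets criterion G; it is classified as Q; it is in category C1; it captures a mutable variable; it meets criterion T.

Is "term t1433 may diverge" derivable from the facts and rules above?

Yes

By R6 (it is boxed, it is pure): it carries flag S.
By R8 (it has a polymorphic type): it has attribute N.
By R9 (it satisfies condition B, it triggers a warning): it is a lambda.
By R11 (it is rejected, it has attribute K): it has marker Q1.
By R13 (it has a free type variable, it is in category C1): it is generalized.
By R14 (it captures a mutable variable, it is classified as Q): it is classified as Z.
By R17 (it meets criterion G, it is pure, it is boxed): it is applied.
By R20 (it is generalized): it is inlined.
By R22 (it is a literal, it triggers a warning): it is tagged H.
By R24 (it meets criterion T): it is in tail position.
By R25 (it is classified as Z, it carries flag S): it satisfies condition X.
By R5 (it is a lambda, it has marker Q1, it has attribute N): it has marker A.
By R7 (it is tagged H, it is applied): it satisfies condition P.
By R21 (it satisfies condition X): it is tagged L.
By R1 (it satisfies condition P): it meets criterion K1.
By R4 (it has marker A, it is in tail position): it meets criterion U.
By R2 (it meets criterion U, it meets criterion K1): it is eligible for TCO.
By R23 (it is eligible for TCO, it is inlined, it is tagged L): it may diverge.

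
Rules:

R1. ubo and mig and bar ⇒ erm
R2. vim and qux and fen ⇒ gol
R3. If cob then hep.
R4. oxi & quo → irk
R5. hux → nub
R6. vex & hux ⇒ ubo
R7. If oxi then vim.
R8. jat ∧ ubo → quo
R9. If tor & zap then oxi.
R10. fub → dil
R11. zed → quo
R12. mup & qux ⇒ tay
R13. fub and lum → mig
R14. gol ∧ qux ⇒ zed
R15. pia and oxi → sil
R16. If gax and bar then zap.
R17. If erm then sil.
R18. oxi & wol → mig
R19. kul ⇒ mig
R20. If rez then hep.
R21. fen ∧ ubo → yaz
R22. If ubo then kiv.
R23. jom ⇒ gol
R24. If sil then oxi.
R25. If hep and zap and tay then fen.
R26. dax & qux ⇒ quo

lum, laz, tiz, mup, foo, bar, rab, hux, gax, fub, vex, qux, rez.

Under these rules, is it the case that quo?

Yes

ubo  (by R6: vex, hux)
tay  (by R12: mup, qux)
mig  (by R13: fub, lum)
zap  (by R16: gax, bar)
hep  (by R20: rez)
fen  (by R25: hep, zap, tay)
erm  (by R1: ubo, mig, bar)
sil  (by R17: erm)
oxi  (by R24: sil)
vim  (by R7: oxi)
gol  (by R2: vim, qux, fen)
zed  (by R14: gol, qux)
quo  (by R11: zed)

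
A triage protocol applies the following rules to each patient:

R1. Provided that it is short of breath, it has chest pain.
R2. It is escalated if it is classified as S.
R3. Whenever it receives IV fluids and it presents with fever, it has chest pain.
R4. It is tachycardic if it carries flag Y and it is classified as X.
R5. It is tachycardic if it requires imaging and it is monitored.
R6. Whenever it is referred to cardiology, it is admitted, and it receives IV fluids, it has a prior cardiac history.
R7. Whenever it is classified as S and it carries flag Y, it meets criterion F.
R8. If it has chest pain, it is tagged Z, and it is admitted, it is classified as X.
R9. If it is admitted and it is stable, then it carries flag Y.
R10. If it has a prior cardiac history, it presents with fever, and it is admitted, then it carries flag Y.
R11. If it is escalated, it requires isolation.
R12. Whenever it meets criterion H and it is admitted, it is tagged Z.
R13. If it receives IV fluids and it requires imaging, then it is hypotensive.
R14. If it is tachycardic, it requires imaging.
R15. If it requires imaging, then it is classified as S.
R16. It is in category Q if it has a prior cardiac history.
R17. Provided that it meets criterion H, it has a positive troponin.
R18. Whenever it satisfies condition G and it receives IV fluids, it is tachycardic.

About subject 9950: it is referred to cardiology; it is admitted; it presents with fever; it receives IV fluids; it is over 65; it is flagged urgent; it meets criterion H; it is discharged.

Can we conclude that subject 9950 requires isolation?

Yes

By R3 (it receives IV fluids, it presents with fever): it has chest pain.
By R6 (it is referred to cardiology, it is admitted, it receives IV fluids): it has a prior cardiac history.
By R10 (it has a prior cardiac history, it presents with fever, it is admitted): it carries flag Y.
By R12 (it meets criterion H, it is admitted): it is tagged Z.
By R8 (it has chest pain, it is tagged Z, it is admitted): it is classified as X.
By R4 (it carries flag Y, it is classified as X): it is tachycardic.
By R14 (it is tachycardic): it requires imaging.
By R15 (it requires imaging): it is classified as S.
By R2 (it is classified as S): it is escalated.
By R11 (it is escalated): it requires isolation.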